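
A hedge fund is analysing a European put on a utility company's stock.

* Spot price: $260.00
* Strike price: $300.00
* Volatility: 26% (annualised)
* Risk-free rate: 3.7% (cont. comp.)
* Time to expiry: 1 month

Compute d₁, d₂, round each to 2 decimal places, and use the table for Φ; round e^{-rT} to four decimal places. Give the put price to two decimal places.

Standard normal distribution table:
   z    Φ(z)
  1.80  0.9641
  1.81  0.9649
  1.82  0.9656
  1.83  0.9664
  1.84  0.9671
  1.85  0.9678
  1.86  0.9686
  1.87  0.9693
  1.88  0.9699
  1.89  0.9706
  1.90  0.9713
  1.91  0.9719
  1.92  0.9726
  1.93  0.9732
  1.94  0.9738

$39.22

σ√T = 0.26·√0.08333 = 0.0751
ln(S/K) + (r + σ²/2)T = ln(260/300) + (0.037 + 0.26²/2)·0.08333 = -0.1431 + 0.0059 = -0.1372
d₁ = -0.1372 / 0.0751 = -1.8280 which rounds to -1.83
d₂ = d₁ − σ√T = -1.8280 − 0.0751 = -1.9030 which rounds to -1.90
e^(−rT) = e^(−0.037·0.08333) = 0.9969
N(−d₂) = N(1.90) = 0.9713;  N(−d₁) = N(1.83) = 0.9664
P = 300·0.9969·0.9713 − 260·0.9664 = 290.4867 − 251.2640 = 39.2227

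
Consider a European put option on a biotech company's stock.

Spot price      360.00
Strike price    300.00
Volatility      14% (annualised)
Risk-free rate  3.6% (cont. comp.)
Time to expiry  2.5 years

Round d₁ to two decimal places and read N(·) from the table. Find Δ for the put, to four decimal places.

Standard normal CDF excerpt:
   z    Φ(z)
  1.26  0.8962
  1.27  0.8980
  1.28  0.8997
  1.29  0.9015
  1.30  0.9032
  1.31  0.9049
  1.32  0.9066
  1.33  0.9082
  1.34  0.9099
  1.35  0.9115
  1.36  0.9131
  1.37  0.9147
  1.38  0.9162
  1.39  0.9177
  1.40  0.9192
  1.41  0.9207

σ√T = 0.14 × 1.5811 = 0.2214
d₁ = [ln(360/300) + (0.036 + 0.14²/2)·2.5] / 0.2214 = [0.1823 + 0.1145] / 0.2214 = 1.3409 ⇒ 1.34
N(d₁) = N(1.34) = 0.9099
Δ_put = N(d₁) − 1 = 0.9099 − 1 = -0.0901

-0.0901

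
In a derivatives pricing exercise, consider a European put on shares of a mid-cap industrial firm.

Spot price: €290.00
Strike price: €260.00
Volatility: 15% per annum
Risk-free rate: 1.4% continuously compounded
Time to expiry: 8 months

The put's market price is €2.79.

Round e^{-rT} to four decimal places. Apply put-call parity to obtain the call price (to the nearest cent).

€35.21

exp(−rT) = exp(−0.014·0.6667) = 0.9907
Put-call parity: C − P = S − K·e^(−rT) = 290 − 260·0.9907 = 290 − 257.5820 = 32.4180
C = P + (C − P) = 2.79 + (32.4180) = 35.2080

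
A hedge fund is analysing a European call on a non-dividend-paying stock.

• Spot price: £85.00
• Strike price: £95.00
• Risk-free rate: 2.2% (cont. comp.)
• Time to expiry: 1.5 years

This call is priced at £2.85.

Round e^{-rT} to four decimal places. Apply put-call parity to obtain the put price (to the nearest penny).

£9.76

exp(−rT) = exp(−0.022·1.5) = 0.9675
Put-call parity: C − P = S − K·e^(−rT) = 85 − 95·0.9675 = 85 − 91.9125 = -6.9125
P = C − (C − P) = 2.85 − (-6.9125) = 9.7625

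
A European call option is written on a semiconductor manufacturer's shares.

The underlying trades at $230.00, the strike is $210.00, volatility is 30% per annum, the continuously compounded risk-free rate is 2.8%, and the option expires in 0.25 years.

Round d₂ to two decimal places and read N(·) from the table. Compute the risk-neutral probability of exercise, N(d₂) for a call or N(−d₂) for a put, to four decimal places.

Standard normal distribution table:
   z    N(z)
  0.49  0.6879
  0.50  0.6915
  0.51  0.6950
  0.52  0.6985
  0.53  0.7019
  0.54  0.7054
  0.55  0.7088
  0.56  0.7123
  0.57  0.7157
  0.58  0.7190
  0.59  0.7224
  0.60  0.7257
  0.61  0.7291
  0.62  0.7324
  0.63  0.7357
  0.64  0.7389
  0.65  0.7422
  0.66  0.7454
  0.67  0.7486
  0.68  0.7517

0.7190

T = 0.25;  σ√T = 0.1500
d₁ = [ln(230/210) + (0.028 + 0.3²/2)·0.25] / 0.1500 = [0.0910 + 0.0182] / 0.1500 = 0.7281 ⇒ 0.73
d₂ = d₁ − σ√T = 0.7281 − 0.1500 = 0.5781 ⇒ 0.58
Pr(exercise) under Q = N(d₂) = 0.7190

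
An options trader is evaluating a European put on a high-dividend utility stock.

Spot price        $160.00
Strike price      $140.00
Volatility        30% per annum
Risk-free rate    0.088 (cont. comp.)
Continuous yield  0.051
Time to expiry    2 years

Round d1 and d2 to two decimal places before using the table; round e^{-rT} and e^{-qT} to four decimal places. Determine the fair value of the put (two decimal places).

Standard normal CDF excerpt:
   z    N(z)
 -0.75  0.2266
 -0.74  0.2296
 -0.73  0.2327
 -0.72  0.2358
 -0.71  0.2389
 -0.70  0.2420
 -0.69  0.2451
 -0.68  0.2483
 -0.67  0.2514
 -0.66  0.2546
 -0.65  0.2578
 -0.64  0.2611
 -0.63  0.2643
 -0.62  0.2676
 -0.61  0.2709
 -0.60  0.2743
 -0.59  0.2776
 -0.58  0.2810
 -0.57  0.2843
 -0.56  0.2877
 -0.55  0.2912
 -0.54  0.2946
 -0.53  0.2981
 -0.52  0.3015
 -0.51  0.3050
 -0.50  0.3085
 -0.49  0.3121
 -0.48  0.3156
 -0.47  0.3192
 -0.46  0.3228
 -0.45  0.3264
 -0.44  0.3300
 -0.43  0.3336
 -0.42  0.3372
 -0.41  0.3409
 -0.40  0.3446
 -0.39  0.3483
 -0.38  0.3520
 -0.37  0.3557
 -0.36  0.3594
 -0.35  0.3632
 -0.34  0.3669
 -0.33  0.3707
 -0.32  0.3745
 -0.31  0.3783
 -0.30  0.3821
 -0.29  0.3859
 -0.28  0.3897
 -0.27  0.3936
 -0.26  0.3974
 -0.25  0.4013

$10.79

σ√T = 0.3 × 1.4142 = 0.4243
d₁ = [ln(160/140) + (0.088 − 0.051 + 0.3²/2)·2] / 0.4243 = [0.1335 + 0.1640] / 0.4243 = 0.7013 ⇒ 0.70
d₂ = d₁ − σ√T = 0.7013 − 0.4243 = 0.2770 ⇒ 0.28
e^(−qT) = e^(−0.051·2) = 0.9030;  e^(−rT) = e^(−0.088·2) = 0.8386
P = 140·0.8386·N(-0.28) − 160·0.9030·N(-0.70) = 140·0.8386·0.3897 − 160·0.9030·0.2420 = 45.7523 − 34.9642 = 10.7882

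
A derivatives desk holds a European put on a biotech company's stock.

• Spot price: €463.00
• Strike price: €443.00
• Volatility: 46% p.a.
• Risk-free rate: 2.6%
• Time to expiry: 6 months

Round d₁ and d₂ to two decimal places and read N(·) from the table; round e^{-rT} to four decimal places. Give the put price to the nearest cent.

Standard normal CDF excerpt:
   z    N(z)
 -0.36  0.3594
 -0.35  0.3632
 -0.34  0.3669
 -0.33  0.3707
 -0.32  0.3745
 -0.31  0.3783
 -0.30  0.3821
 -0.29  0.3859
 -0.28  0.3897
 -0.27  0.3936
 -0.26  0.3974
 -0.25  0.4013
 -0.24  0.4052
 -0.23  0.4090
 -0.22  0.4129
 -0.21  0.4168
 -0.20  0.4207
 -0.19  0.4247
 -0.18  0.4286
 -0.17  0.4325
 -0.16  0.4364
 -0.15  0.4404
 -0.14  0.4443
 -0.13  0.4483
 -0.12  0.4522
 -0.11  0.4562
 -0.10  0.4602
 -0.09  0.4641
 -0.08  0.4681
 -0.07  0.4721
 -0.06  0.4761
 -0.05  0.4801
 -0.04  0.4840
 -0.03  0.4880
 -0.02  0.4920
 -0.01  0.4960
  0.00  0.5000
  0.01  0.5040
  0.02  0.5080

σ√T = 0.46 × 0.7071 = 0.3253
ln(S/K) + (r + σ²/2)T = ln(463/443) + (0.026 + 0.46²/2)·0.5 = 0.0442 + 0.0659 = 0.1101
d₁ = 0.1101 / 0.3253 = 0.3384 ≈ 0.34
d₂ = d₁ − σ√T = 0.3384 − 0.3253 = 0.0131 ≈ 0.01
e^(−rT) = e^(−0.026·0.5) = 0.9871
P = 443·0.9871·N(-0.01) − 463·N(-0.34) = 443·0.9871·0.4960 − 463·0.3669 = 216.8935 − 169.8747 = 47.0188

€47.02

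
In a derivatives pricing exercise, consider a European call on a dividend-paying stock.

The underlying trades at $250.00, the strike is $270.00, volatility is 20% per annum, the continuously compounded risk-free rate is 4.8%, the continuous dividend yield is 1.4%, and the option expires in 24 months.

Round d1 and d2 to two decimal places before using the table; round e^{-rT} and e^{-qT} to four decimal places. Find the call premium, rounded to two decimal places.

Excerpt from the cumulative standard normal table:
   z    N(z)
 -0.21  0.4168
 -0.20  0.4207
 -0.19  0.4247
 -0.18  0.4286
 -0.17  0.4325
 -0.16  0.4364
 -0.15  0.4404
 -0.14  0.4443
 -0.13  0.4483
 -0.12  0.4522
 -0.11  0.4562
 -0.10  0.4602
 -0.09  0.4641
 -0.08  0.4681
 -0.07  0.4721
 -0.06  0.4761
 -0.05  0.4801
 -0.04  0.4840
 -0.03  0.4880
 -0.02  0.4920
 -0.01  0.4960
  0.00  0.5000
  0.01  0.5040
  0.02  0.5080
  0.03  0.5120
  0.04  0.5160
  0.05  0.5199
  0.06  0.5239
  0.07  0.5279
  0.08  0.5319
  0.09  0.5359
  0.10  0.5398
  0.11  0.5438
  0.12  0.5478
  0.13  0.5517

$26.11

T = 2;  σ√T = 0.2828
d₁ = [ln(250/270) + (0.048 − 0.014 + 0.2²/2)·2] / 0.2828 = [-0.0770 + 0.1080] / 0.2828 = 0.1097 which rounds to 0.11
d₂ = d₁ − σ√T = 0.1097 − 0.2828 = -0.1731 which rounds to -0.17
e^(−qT) = e^(−0.014·2) = 0.9724;  e^(−rT) = e^(−0.048·2) = 0.9085
N(d₁) = N(0.11) = 0.5438;  N(d₂) = N(-0.17) = 0.4325
C = 250·0.9724·0.5438 − 270·0.9085·0.4325 = 132.1978 − 106.0901 = 26.1077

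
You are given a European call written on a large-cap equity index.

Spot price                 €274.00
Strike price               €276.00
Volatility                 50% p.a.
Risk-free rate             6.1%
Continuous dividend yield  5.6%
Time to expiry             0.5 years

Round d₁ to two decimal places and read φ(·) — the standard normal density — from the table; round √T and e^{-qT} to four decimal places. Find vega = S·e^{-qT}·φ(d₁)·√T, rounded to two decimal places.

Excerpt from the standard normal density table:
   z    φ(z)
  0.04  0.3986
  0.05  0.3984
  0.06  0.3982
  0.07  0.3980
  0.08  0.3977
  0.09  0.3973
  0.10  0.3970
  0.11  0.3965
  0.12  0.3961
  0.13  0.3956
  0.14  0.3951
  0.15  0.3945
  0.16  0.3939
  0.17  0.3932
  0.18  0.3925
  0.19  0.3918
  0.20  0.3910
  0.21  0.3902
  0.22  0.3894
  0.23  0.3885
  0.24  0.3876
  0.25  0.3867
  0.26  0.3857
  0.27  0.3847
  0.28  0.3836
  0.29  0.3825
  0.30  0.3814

T = 0.5;  σ√T = 0.3536
d₁ = [ln(274/276) + (0.061 − 0.056 + 0.5²/2)·0.5] / 0.3536 = [-0.0073 + 0.0650] / 0.3536 = 0.1633 which rounds to 0.16
√T = √0.5 = 0.7071
φ(d₁) = φ(0.16) = 0.3939
exp(−qT) = exp(−0.056·0.5) = 0.9724
vega = S·exp(−qT)·φ(d₁)·√T = 274·0.9724·0.3939·0.7071 = 74.2100
(The put has the same vega.)

74.21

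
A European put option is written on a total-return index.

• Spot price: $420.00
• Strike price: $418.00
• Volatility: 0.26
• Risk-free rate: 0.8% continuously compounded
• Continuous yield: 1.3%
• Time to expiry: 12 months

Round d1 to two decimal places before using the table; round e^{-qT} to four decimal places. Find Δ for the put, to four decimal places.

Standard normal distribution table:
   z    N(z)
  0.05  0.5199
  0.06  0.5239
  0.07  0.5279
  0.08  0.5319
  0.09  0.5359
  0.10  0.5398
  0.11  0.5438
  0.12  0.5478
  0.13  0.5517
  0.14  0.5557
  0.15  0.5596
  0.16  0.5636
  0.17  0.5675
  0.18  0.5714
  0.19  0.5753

σ√T = 0.26·√1 = 0.2600
ln(S/K) + (r − q + σ²/2)T = ln(420/418) + (0.008 − 0.013 + 0.26²/2)·1 = 0.0048 + 0.0288 = 0.0336
d₁ = 0.0336 / 0.2600 = 0.1291 → 0.13
N(d₁) = N(0.13) = 0.5517
Δ_put = exp(−qT)·(N(d₁) − 1) = 0.9871·(0.5517 − 1) = -0.4425

-0.4425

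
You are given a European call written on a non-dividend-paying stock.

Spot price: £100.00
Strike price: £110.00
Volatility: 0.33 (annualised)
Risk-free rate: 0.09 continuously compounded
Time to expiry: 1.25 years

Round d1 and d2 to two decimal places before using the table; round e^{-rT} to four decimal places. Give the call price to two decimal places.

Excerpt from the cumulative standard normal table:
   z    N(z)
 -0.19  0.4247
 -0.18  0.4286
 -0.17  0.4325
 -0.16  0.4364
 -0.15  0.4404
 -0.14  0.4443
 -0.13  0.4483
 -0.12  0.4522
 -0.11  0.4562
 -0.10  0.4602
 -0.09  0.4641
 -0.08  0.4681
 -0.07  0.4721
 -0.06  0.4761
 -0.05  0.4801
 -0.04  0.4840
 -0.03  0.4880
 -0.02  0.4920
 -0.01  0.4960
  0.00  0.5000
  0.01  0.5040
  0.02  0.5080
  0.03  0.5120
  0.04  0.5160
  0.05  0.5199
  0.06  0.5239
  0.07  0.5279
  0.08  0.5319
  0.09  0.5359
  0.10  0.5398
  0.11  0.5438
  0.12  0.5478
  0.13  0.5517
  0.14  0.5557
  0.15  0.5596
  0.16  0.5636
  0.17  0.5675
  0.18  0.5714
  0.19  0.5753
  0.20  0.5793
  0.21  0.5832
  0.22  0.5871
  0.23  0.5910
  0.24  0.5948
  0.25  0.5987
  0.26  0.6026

£15.43

σ√T = 0.33·√1.25 = 0.3690
d₁ = [ln(100/110) + (0.09 + ½·0.33²)·1.25] / (σ√T) = (-0.0953 + 0.1806) / 0.3690 = 0.2311 which rounds to 0.23
d₂ = 0.2311 − 0.3690 = -0.1379 which rounds to -0.14
e^(−rT) = e^(−0.09·1.25) = 0.8936
C = 100·N(0.23) − 110·0.8936·N(-0.14) = 100·0.5910 − 110·0.8936·0.4443 = 59.1000 − 43.6729 = 15.4271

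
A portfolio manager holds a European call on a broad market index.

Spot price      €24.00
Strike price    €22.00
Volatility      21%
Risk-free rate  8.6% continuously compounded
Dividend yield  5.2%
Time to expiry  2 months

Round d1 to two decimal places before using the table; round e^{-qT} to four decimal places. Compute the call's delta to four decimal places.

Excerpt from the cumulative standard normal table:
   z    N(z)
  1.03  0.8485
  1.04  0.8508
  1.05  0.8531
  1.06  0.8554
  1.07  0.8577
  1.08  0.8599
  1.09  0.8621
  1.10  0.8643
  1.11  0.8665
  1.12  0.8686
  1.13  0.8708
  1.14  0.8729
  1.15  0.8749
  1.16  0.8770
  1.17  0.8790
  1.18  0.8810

σ√T = 0.21 × 0.4082 = 0.0857
d₁ = [ln(24/22) + (0.086 − 0.052 + 0.21²/2)·0.1667] / 0.0857 = [0.0870 + 0.0093] / 0.0857 = 1.1239 → 1.12
N(d₁) = N(1.12) = 0.8686
Δ_call = e^(−qT)·N(d₁) = 0.9914·0.8686 = 0.8611

0.8611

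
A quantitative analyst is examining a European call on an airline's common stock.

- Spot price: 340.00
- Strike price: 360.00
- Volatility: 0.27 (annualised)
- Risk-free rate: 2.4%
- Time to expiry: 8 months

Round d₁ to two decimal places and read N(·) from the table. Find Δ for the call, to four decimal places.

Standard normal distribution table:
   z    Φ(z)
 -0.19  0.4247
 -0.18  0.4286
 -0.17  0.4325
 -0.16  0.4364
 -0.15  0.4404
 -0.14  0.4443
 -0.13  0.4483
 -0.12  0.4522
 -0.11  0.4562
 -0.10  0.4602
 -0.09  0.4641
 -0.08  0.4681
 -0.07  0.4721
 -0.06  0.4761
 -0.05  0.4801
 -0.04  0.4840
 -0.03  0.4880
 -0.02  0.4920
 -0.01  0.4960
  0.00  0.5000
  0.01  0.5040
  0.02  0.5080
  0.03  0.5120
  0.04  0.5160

σ√T = 0.27 × 0.8165 = 0.2205
d₁ = [ln(340/360) + (0.024 + 0.27²/2)·0.6667] / 0.2205 = [-0.0572 + 0.0403] / 0.2205 = -0.0765 → -0.08
N(d₁) = N(-0.08) = 0.4681
Δ_call = N(d₁) = 0.4681

0.4681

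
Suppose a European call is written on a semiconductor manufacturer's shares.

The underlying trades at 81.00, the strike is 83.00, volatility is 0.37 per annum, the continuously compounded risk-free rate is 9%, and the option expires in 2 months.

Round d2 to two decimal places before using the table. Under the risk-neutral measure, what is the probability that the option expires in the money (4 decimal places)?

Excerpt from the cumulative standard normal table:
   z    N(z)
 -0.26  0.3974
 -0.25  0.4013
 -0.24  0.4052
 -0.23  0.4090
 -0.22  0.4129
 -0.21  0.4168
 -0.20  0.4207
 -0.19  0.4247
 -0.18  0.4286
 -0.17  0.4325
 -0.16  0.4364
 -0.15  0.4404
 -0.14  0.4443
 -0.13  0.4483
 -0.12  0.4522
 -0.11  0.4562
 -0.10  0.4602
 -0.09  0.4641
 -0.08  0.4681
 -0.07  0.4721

σ√T = 0.37 × 0.4082 = 0.1511
d₁ = [ln(81/83) + (0.09 + 0.37²/2)·0.1667] / 0.1511 = [-0.0244 + 0.0264] / 0.1511 = 0.0134 → 0.01
d₂ = d₁ − σ√T = 0.0134 − 0.1511 = -0.1377 → -0.14
Pr(exercise) under Q = N(d₂) = 0.4443

0.4443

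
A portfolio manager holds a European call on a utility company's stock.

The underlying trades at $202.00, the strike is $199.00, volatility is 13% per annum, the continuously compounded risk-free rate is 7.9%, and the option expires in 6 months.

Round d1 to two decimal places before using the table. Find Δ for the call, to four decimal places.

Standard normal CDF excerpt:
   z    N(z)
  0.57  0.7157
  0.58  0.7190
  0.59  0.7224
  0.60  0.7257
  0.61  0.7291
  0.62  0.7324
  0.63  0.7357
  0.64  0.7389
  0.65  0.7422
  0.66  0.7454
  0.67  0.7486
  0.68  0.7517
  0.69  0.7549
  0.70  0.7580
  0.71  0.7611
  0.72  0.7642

0.7389

T = 0.5;  σ√T = 0.0919
ln(S/K) + (r + σ²/2)T = ln(202/199) + (0.079 + 0.13²/2)·0.5 = 0.0150 + 0.0437 = 0.0587
d₁ = 0.0587 / 0.0919 = 0.6384 → 0.64
N(d₁) = N(0.64) = 0.7389
Δ_call = N(d₁) = 0.7389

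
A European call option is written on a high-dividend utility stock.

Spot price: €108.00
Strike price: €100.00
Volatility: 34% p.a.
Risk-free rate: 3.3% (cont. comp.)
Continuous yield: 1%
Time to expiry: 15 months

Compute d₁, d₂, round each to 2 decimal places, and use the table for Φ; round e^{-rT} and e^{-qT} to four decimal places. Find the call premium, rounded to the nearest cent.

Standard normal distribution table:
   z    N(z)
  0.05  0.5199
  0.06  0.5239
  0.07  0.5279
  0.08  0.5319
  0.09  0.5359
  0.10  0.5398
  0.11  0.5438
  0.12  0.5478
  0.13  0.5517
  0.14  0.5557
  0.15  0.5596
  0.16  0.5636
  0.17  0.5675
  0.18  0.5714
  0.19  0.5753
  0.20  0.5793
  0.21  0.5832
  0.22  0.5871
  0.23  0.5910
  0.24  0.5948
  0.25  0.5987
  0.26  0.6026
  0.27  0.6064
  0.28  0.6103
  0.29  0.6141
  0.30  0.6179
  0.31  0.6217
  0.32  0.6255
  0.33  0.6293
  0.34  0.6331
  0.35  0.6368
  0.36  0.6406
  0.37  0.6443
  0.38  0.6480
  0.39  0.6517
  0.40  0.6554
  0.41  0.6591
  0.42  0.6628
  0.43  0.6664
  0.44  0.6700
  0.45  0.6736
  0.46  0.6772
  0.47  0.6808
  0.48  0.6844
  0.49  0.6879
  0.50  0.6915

σ√T = 0.34·√1.25 = 0.3801
ln(S/K) + (r − q + σ²/2)T = ln(108/100) + (0.033 − 0.01 + 0.34²/2)·1.25 = 0.0770 + 0.1010 = 0.1780
d₁ = 0.1780 / 0.3801 = 0.4682 ⇒ 0.47
d₂ = d₁ − σ√T = 0.4682 − 0.3801 = 0.0880 ⇒ 0.09
exp(−qT) = exp(−0.01·1.25) = 0.9876;  exp(−rT) = exp(−0.033·1.25) = 0.9596
C = 108·0.9876·N(0.47) − 100·0.9596·N(0.09) = 108·0.9876·0.6808 − 100·0.9596·0.5359 = 72.6147 − 51.4250 = 21.1897

€21.19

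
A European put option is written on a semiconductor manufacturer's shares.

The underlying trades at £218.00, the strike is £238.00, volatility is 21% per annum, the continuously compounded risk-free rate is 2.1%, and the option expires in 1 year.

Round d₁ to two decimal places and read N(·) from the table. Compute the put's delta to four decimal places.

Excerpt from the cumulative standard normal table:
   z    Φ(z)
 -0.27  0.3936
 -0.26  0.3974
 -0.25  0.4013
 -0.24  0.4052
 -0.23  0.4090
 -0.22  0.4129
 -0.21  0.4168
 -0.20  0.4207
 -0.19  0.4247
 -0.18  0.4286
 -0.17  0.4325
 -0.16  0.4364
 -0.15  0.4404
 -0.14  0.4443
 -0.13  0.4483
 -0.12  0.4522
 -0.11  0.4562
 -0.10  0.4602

-0.5832

σ√T = 0.21 × 1.0000 = 0.2100
d₁ = [ln(218/238) + (0.021 + ½·0.21²)·1] / (σ√T) = (-0.0878 + 0.0430) / 0.2100 = -0.2130 ≈ -0.21
N(d₁) = N(-0.21) = 0.4168
Δ_put = N(d₁) − 1 = 0.4168 − 1 = -0.5832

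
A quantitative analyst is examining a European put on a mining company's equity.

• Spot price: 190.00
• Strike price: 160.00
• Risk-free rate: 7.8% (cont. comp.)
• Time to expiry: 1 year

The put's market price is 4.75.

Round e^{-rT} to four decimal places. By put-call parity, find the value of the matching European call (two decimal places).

46.75

exp(−rT) = exp(−0.078·1) = 0.9250
Put-call parity: C − P = S − K·e^(−rT) = 190 − 160·0.9250 = 190 − 148.0000 = 42.0000
C = P + (C − P) = 4.75 + (42.0000) = 46.7500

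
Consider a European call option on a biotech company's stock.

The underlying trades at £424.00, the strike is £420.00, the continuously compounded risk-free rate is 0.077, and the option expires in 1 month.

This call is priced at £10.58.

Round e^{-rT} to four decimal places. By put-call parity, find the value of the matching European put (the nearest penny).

exp(−rT) = exp(−0.077·0.08333) = 0.9936
Put-call parity: C − P = S − K·e^(−rT) = 424 − 420·0.9936 = 424 − 417.3120 = 6.6880
P = C − (C − P) = 10.58 − (6.6880) = 3.8920

£3.89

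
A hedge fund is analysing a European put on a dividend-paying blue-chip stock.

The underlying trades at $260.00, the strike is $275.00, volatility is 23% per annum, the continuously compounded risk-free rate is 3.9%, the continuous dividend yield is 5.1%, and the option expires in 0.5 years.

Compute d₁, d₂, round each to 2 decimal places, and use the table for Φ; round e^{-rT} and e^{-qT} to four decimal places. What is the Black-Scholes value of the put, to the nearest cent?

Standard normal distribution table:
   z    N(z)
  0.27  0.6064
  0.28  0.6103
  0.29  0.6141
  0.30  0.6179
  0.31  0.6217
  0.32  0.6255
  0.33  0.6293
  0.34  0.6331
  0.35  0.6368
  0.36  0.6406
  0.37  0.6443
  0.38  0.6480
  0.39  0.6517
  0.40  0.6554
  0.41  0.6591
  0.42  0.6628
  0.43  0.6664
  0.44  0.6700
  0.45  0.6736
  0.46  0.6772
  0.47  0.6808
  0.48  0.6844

σ√T = 0.23 × 0.7071 = 0.1626
d₁ = [ln(260/275) + (0.039 − 0.051 + 0.23²/2)·0.5] / 0.1626 = [-0.0561 + 0.0072] / 0.1626 = -0.3005 ≈ -0.30
d₂ = d₁ − σ√T = -0.3005 − 0.1626 = -0.4631 ≈ -0.46
exp(−qT) = exp(−0.051·0.5) = 0.9748;  exp(−rT) = exp(−0.039·0.5) = 0.9807
N(−d₂) = N(0.46) = 0.6772;  N(−d₁) = N(0.30) = 0.6179
P = 275·0.9807·0.6772 − 260·0.9748·0.6179 = 182.6358 − 156.6055 = 26.0302

$26.03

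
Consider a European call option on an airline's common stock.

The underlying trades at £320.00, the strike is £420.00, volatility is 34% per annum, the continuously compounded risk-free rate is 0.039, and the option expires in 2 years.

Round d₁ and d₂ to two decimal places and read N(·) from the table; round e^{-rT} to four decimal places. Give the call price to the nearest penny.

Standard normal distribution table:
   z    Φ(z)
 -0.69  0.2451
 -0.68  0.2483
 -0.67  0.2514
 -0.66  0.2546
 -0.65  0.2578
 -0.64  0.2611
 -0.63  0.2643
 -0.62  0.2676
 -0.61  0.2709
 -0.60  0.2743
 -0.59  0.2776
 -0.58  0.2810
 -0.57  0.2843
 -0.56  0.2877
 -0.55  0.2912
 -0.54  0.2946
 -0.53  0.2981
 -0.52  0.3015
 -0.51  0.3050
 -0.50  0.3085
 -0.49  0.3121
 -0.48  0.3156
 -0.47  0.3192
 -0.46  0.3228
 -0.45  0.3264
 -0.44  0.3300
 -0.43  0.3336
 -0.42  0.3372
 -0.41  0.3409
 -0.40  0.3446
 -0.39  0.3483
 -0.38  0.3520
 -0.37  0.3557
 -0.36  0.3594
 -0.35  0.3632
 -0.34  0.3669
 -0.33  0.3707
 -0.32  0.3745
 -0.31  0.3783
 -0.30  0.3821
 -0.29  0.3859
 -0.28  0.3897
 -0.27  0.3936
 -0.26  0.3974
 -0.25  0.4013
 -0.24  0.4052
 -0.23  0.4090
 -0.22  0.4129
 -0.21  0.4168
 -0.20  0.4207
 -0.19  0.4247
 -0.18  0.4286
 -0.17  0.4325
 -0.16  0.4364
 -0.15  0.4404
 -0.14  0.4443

£38.21

T = 2;  σ√T = 0.4808
d₁ = [ln(320/420) + (0.039 + 0.34²/2)·2] / 0.4808 = [-0.2719 + 0.1936] / 0.4808 = -0.1629 ≈ -0.16
d₂ = d₁ − σ√T = -0.1629 − 0.4808 = -0.6437 ≈ -0.64
e^(−rT) = e^(−0.039·2) = 0.9250
C = 320·N(-0.16) − 420·0.9250·N(-0.64) = 320·0.4364 − 420·0.9250·0.2611 = 139.6480 − 101.4373 = 38.2107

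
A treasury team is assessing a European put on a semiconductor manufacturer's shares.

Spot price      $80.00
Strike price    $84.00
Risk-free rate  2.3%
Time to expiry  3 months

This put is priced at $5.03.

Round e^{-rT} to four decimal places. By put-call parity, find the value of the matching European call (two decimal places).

$1.51

exp(−rT) = exp(−0.023·0.25) = 0.9943
Put-call parity: C − P = S − K·e^(−rT) = 80 − 84·0.9943 = 80 − 83.5212 = -3.5212
C = P + (C − P) = 5.03 + (-3.5212) = 1.5088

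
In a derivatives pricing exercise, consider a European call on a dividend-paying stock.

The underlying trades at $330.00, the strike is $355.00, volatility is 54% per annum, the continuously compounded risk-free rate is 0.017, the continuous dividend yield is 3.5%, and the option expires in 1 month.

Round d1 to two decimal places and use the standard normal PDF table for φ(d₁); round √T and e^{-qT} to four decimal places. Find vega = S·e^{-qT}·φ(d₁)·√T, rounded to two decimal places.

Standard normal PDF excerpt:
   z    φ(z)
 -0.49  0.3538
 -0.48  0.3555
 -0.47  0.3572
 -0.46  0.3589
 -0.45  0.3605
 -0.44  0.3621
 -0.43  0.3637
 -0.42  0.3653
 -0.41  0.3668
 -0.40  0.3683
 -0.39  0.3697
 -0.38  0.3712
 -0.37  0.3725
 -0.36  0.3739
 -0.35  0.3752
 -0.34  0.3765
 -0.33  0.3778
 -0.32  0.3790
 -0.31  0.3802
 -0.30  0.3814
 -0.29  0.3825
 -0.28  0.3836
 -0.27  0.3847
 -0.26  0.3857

34.99

σ√T = 0.54·√0.08333 = 0.1559
d₁ = [ln(330/355) + (0.017 − 0.035 + 0.54²/2)·0.08333] / 0.1559 = [-0.0730 + 0.0107] / 0.1559 = -0.4001 ⇒ -0.40
√T = √0.08333 = 0.2887
φ(d₁) = φ(-0.40) = 0.3683
e^(−qT) = e^(−0.035·0.08333) = 0.9971
vega = S·e^(−qT)·φ(d₁)·√T = 330·0.9971·0.3683·0.2887 = 34.9866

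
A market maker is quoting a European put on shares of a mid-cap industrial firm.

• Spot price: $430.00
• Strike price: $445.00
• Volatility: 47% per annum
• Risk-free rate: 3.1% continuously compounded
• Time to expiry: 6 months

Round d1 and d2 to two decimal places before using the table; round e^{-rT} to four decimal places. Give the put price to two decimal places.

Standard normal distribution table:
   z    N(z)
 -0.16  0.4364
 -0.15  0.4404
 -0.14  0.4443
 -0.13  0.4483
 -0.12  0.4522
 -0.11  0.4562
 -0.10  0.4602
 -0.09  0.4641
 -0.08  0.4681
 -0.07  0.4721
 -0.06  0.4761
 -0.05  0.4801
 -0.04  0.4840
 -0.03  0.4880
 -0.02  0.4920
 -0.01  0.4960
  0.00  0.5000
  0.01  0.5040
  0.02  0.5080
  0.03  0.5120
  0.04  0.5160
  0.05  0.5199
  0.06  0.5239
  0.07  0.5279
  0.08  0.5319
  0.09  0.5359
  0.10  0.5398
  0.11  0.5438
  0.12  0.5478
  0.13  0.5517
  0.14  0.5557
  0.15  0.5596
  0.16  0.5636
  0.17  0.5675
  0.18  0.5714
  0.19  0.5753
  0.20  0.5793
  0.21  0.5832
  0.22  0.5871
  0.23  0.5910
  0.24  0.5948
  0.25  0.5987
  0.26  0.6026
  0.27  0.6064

σ√T = 0.47 × 0.7071 = 0.3323
d₁ = [ln(430/445) + (0.031 + 0.47²/2)·0.5] / 0.3323 = [-0.0343 + 0.0707] / 0.3323 = 0.1096 which rounds to 0.11
d₂ = d₁ − σ√T = 0.1096 − 0.3323 = -0.2227 which rounds to -0.22
e^(−rT) = e^(−0.031·0.5) = 0.9846
N(−d₂) = N(0.22) = 0.5871;  N(−d₁) = N(-0.11) = 0.4562
P = 445·0.9846·0.5871 − 430·0.4562 = 257.2361 − 196.1660 = 61.0701

$61.07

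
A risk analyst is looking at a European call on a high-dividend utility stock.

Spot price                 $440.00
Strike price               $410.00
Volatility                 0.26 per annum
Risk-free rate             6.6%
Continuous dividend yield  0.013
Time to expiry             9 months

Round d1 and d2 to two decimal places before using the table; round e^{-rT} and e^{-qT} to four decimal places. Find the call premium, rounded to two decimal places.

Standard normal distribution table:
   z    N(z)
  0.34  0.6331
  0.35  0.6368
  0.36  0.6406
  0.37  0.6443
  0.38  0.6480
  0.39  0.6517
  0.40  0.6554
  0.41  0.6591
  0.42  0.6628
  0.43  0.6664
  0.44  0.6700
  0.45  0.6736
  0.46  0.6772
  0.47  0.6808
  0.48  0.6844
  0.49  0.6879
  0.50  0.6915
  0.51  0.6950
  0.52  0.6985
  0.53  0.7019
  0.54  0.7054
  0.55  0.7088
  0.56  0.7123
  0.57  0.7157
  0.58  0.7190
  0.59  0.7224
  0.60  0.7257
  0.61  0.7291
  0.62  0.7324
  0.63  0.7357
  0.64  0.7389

$63.36

T = 0.75;  σ√T = 0.2252
d₁ = [ln(440/410) + (0.066 − 0.013 + ½·0.26²)·0.75] / (σ√T) = (0.0706 + 0.0651) / 0.2252 = 0.6027 ⇒ 0.60
d₂ = 0.6027 − 0.2252 = 0.3776 ⇒ 0.38
e^(−qT) = e^(−0.013·0.75) = 0.9903;  e^(−rT) = e^(−0.066·0.75) = 0.9517
N(d₁) = N(0.60) = 0.7257;  N(d₂) = N(0.38) = 0.6480
C = 440·0.9903·0.7257 − 410·0.9517·0.6480 = 316.2107 − 252.8477 = 63.3631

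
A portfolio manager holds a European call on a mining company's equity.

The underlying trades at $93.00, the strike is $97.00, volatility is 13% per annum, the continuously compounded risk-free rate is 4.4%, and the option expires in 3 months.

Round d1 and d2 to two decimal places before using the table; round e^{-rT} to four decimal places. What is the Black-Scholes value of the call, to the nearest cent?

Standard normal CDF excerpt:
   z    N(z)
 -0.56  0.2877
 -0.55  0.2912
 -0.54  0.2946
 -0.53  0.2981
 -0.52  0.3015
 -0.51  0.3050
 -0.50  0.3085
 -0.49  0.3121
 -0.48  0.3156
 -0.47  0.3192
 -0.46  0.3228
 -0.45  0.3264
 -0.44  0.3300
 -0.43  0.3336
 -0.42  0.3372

$1.09

σ√T = 0.13 × 0.5000 = 0.0650
d₁ = [ln(93/97) + (0.044 + 0.13²/2)·0.25] / 0.0650 = [-0.0421 + 0.0131] / 0.0650 = -0.4461 which rounds to -0.45
d₂ = d₁ − σ√T = -0.4461 − 0.0650 = -0.5111 which rounds to -0.51
e^(−rT) = e^(−0.044·0.25) = 0.9891
C = 93·N(-0.45) − 97·0.9891·N(-0.51) = 93·0.3264 − 97·0.9891·0.3050 = 30.3552 − 29.2625 = 1.0927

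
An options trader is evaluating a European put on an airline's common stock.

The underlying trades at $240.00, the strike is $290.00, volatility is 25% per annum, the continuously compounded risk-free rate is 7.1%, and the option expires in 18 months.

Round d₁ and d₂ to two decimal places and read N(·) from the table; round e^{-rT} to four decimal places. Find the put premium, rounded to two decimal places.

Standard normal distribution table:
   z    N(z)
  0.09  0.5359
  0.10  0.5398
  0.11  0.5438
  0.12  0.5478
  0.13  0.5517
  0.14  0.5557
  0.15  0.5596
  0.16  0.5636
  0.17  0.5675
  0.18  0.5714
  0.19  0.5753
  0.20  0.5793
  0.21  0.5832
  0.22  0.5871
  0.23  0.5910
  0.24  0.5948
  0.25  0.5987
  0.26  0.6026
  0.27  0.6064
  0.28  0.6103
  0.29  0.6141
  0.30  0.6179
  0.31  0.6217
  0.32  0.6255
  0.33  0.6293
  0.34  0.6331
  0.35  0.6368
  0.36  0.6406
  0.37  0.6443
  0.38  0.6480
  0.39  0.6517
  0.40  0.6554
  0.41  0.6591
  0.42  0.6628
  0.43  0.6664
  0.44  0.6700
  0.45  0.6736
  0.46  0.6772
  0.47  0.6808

$41.33

σ√T = 0.25·√1.5 = 0.3062
d₁ = [ln(240/290) + (0.071 + ½·0.25²)·1.5] / (σ√T) = (-0.1892 + 0.1534) / 0.3062 = -0.1171 which rounds to -0.12
d₂ = -0.1171 − 0.3062 = -0.4233 which rounds to -0.42
exp(−rT) = exp(−0.071·1.5) = 0.8990
N(−d₂) = N(0.42) = 0.6628;  N(−d₁) = N(0.12) = 0.5478
P = 290·0.8990·0.6628 − 240·0.5478 = 172.7986 − 131.4720 = 41.3266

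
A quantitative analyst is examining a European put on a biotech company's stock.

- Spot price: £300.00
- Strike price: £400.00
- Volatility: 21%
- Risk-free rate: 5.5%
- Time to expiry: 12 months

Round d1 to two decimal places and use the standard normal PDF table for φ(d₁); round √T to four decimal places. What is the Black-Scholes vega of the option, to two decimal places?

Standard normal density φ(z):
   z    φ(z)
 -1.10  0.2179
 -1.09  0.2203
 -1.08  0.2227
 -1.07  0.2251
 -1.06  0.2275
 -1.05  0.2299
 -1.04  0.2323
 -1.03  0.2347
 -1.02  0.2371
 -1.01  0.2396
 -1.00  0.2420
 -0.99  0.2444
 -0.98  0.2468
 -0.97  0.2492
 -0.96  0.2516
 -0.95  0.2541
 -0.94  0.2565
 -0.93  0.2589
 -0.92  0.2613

72.60

σ√T = 0.21·√1 = 0.2100
d₁ = [ln(300/400) + (0.055 + 0.21²/2)·1] / 0.2100 = [-0.2877 + 0.0770] / 0.2100 = -1.0030 ≈ -1.00
√T = √1 = 1.0000
φ(d₁) = φ(-1.00) = 0.2420
vega = S·φ(d₁)·√T = 300·0.2420·1.0000 = 72.6000
(Vega is the same for a European call and put with the same parameters.)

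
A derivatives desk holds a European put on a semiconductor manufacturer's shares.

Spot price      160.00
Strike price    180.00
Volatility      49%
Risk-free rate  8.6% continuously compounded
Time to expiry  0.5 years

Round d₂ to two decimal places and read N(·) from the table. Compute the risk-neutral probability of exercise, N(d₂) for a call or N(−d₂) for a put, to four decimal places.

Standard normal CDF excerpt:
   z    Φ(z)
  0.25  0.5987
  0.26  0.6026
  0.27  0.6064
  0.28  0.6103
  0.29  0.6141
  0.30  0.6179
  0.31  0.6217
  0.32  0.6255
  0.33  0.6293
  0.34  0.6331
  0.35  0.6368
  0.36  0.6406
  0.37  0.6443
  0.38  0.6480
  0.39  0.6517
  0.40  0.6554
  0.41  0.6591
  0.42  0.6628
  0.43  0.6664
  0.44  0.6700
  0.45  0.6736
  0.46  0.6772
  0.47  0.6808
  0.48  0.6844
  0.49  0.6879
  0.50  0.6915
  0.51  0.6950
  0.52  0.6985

0.6517

T = 0.5;  σ√T = 0.3465
ln(S/K) + (r + σ²/2)T = ln(160/180) + (0.086 + 0.49²/2)·0.5 = -0.1178 + 0.1030 = -0.0148
d₁ = -0.0148 / 0.3465 = -0.0426 ≈ -0.04
d₂ = d₁ − σ√T = -0.0426 − 0.3465 = -0.3891 ≈ -0.39
Pr(exercise) under Q = N(−d₂) = N(0.39) = 0.6517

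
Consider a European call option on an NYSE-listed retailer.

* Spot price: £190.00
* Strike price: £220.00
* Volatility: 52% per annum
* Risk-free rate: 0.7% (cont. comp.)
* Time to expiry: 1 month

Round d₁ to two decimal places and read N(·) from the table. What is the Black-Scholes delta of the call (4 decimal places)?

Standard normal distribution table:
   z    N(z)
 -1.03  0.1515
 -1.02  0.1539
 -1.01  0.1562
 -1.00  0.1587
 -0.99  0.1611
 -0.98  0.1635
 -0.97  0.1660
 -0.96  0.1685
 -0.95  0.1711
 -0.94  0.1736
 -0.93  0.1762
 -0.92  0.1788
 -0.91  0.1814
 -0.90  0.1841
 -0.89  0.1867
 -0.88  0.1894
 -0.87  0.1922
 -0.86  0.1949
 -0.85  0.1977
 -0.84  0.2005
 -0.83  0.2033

σ√T = 0.52·√0.08333 = 0.1501
d₁ = [ln(190/220) + (0.007 + ½·0.52²)·0.08333] / (σ√T) = (-0.1466 + 0.0119) / 0.1501 = -0.8977 ⇒ -0.90
N(d₁) = N(-0.90) = 0.1841
Δ_call = N(d₁) = 0.1841

0.1841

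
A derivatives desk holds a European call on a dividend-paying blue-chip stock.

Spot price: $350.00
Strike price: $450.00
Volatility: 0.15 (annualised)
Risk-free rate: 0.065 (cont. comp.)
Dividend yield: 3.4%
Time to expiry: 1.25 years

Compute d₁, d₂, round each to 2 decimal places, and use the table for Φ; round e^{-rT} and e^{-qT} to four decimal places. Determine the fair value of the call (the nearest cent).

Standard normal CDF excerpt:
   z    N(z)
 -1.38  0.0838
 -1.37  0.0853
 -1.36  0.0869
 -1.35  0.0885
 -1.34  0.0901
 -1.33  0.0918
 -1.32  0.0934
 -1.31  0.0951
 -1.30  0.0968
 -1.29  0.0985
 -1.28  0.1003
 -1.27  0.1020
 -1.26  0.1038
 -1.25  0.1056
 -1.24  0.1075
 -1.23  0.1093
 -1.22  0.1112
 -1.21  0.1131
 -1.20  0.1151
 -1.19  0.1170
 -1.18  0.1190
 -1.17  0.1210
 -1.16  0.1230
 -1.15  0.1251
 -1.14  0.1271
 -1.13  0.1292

$3.20

T = 1.25;  σ√T = 0.1677
d₁ = [ln(350/450) + (0.065 − 0.034 + 0.15²/2)·1.25] / 0.1677 = [-0.2513 + 0.0528] / 0.1677 = -1.1836 ≈ -1.18
d₂ = d₁ − σ√T = -1.1836 − 0.1677 = -1.3513 ≈ -1.35
exp(−qT) = exp(−0.034·1.25) = 0.9584;  exp(−rT) = exp(−0.065·1.25) = 0.9220
N(d₁) = N(-1.18) = 0.1190;  N(d₂) = N(-1.35) = 0.0885
C = 350·0.9584·0.1190 − 450·0.9220·0.0885 = 39.9174 − 36.7187 = 3.1987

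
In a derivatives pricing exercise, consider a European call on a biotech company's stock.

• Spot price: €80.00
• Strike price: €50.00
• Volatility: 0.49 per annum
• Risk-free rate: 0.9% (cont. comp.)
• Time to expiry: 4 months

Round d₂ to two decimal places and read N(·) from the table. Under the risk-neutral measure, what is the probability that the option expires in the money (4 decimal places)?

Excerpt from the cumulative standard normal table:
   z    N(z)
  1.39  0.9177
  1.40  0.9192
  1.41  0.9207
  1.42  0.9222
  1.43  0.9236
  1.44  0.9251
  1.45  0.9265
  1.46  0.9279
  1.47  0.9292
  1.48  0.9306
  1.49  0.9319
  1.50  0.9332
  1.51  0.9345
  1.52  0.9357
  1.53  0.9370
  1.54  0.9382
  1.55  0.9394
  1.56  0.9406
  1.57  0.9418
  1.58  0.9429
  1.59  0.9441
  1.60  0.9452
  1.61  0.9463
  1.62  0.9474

σ√T = 0.49 × 0.5774 = 0.2829
ln(S/K) + (r + σ²/2)T = ln(80/50) + (0.009 + 0.49²/2)·0.3333 = 0.4700 + 0.0430 = 0.5130
d₁ = 0.5130 / 0.2829 = 1.8134 → 1.81
d₂ = d₁ − σ√T = 1.8134 − 0.2829 = 1.5305 → 1.53
Risk-neutral Pr[S_T > K] = N(d₂) = N(1.53) = 0.9370

0.9370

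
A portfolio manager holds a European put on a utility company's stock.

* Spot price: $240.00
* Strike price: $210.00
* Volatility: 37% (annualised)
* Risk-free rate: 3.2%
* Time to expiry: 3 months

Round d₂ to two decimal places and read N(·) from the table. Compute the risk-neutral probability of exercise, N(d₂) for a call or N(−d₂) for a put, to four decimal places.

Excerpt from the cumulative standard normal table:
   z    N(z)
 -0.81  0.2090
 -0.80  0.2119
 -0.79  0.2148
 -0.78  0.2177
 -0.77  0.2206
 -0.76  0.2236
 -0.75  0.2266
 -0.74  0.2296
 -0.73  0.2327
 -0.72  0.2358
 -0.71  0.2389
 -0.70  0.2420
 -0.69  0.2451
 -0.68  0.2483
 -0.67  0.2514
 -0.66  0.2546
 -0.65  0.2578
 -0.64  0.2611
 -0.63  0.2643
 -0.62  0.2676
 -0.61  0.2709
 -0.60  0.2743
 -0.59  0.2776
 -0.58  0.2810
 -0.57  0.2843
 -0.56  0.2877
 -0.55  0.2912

σ√T = 0.37·√0.25 = 0.1850
d₁ = [ln(240/210) + (0.032 + ½·0.37²)·0.25] / (σ√T) = (0.1335 + 0.0251) / 0.1850 = 0.8575 ⇒ 0.86
d₂ = 0.8575 − 0.1850 = 0.6725 ⇒ 0.67
Pr(exercise) under Q = N(−d₂) = N(-0.67) = 0.2514

0.2514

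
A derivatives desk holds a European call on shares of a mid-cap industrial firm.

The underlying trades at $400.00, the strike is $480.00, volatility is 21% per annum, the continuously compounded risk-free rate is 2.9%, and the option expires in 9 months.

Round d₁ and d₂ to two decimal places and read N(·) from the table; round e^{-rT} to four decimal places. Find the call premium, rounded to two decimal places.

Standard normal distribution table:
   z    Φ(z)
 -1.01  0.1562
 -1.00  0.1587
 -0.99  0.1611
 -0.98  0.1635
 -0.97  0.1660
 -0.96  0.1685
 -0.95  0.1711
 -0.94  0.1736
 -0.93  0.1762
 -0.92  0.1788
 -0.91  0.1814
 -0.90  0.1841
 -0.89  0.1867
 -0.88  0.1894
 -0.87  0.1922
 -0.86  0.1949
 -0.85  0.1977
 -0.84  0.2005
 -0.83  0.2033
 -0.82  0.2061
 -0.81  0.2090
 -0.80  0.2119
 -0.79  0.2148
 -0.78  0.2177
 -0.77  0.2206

$7.95

T = 0.75;  σ√T = 0.1819
d₁ = [ln(400/480) + (0.029 + ½·0.21²)·0.75] / (σ√T) = (-0.1823 + 0.0383) / 0.1819 = -0.7920 → -0.79
d₂ = -0.7920 − 0.1819 = -0.9738 → -0.97
exp(−rT) = exp(−0.029·0.75) = 0.9785
C = 400·N(-0.79) − 480·0.9785·N(-0.97) = 400·0.2148 − 480·0.9785·0.1660 = 85.9200 − 77.9669 = 7.9531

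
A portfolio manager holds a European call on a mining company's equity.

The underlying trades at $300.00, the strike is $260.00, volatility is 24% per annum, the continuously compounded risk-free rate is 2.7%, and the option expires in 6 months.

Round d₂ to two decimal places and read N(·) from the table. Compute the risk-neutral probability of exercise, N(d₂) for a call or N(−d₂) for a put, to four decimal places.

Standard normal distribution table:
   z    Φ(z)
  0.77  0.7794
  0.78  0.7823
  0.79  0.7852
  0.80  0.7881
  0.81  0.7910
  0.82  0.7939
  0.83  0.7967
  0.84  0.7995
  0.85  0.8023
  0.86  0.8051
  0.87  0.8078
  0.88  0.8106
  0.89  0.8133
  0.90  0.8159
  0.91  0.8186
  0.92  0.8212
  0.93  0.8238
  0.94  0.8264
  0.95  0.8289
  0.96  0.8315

T = 0.5;  σ√T = 0.1697
ln(S/K) + (r + σ²/2)T = ln(300/260) + (0.027 + 0.24²/2)·0.5 = 0.1431 + 0.0279 = 0.1710
d₁ = 0.1710 / 0.1697 = 1.0076 → 1.01
d₂ = d₁ − σ√T = 1.0076 − 0.1697 = 0.8379 → 0.84
Pr(exercise) under Q = N(d₂) = 0.7995

0.7995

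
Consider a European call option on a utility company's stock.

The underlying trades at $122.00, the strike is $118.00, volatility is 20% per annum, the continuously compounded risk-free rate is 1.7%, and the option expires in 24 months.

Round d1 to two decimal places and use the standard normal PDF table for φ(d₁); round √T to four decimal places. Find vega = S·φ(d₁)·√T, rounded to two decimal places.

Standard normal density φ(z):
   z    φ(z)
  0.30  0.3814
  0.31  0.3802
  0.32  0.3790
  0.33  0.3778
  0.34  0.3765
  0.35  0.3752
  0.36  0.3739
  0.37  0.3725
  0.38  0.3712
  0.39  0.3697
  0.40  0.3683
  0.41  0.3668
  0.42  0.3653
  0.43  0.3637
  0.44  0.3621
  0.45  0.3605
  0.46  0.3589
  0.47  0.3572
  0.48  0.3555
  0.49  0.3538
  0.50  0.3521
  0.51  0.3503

64.04

T = 2;  σ√T = 0.2828
d₁ = [ln(122/118) + (0.017 + ½·0.2²)·2] / (σ√T) = (0.0333 + 0.0740) / 0.2828 = 0.3795 → 0.38
√T = √2 = 1.4142
φ(d₁) = φ(0.38) = 0.3712
vega = S·φ(d₁)·√T = 122·0.3712·1.4142 = 64.0440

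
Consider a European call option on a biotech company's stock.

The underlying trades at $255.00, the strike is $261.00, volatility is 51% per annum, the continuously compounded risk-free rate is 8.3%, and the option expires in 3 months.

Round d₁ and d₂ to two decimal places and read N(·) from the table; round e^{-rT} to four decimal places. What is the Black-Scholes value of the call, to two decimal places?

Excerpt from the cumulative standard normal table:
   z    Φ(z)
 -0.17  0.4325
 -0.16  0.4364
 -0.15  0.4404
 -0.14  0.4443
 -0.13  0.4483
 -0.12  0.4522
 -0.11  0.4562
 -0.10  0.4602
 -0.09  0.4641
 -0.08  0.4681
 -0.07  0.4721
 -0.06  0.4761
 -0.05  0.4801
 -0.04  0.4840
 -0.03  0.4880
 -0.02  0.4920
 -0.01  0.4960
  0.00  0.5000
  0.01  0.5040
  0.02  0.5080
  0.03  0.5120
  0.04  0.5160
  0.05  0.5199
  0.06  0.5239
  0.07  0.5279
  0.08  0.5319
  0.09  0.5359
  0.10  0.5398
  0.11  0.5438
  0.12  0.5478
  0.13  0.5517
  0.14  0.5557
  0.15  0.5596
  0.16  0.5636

$26.10

σ√T = 0.51·√0.25 = 0.2550
d₁ = [ln(255/261) + (0.083 + 0.51²/2)·0.25] / 0.2550 = [-0.0233 + 0.0533] / 0.2550 = 0.1177 ≈ 0.12
d₂ = d₁ − σ√T = 0.1177 − 0.2550 = -0.1373 ≈ -0.14
e^(−rT) = e^(−0.083·0.25) = 0.9795
N(d₁) = N(0.12) = 0.5478;  N(d₂) = N(-0.14) = 0.4443
C = 255·0.5478 − 261·0.9795·0.4443 = 139.6890 − 113.5851 = 26.1039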